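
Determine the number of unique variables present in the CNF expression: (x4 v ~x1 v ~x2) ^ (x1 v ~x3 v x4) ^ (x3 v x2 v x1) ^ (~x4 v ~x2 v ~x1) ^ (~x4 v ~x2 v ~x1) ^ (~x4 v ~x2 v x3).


Identify each distinct variable in the formula.
Variables found: x1, x2, x3, x4.
Total distinct variables = 4.

4


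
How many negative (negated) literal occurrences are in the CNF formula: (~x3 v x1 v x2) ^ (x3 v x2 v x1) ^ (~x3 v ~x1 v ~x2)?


Scan each clause for negated literals.
Clause 1: 1 negative; Clause 2: 0 negative; Clause 3: 3 negative.
Total negative literal occurrences = 4.

4


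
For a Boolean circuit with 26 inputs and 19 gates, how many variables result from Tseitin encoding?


The Tseitin transformation introduces one auxiliary variable per gate.
Total variables = inputs + gates = 26 + 19 = 45.

45


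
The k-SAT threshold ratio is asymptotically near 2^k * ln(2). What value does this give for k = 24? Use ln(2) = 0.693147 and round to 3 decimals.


Using the asymptotic formula: threshold ~ 2^k * ln(2).
2^24 = 16777216.
16777216 * 0.693147 = 11629076.939.

11629076.939


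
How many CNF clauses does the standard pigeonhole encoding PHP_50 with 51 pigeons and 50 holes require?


The PHP encoding has two parts:
1) At-least-one-hole clauses: 51 (one per pigeon, each with 50 literals).
2) At-most-one-pigeon-per-hole clauses: 50 holes * C(51,2) = 50 * 1275 = 63750.
Total clauses = 51 + 63750 = 63801.

63801


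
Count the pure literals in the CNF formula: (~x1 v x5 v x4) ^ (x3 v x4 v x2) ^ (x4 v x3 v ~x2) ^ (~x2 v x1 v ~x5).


A pure literal appears in only one polarity across all clauses.
Pure literals: x3 (positive only), x4 (positive only).
Count = 2.

2


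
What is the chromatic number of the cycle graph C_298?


A cycle on an even number of vertices is bipartite: alternate two colors around the cycle.
Since 298 is even, two colors suffice, and at least two are needed because the graph has edges.
Chromatic number = 2.

2


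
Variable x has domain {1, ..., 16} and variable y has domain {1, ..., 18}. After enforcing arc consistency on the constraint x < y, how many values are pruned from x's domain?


For the constraint x < y, x needs a supporting value in y's domain.
x can be at most 17 (one less than y's maximum).
Valid x values from domain: 16 out of 16.
Pruned = 16 - 16 = 0.

0


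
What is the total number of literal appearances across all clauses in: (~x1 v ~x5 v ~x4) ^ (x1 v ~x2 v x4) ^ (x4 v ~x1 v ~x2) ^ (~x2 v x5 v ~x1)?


Clause lengths: 3, 3, 3, 3.
Sum = 3 + 3 + 3 + 3 = 12.

12


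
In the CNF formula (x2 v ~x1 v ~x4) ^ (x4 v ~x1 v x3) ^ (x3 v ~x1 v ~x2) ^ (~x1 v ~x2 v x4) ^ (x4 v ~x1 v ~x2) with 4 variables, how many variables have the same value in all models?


Find all satisfying assignments: 10 model(s).
Check which variables have the same value in every model.
No variable is fixed across all models.
Backbone size = 0.

0


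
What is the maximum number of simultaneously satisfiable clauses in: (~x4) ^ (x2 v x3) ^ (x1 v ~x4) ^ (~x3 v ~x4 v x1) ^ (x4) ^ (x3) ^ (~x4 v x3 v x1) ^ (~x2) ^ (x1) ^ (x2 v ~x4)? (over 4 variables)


Enumerate all 16 truth assignments.
For each, count how many of the 10 clauses are satisfied.
The formula is not fully satisfiable, so the maximum is below 10.
Maximum simultaneously satisfiable clauses = 9.

9


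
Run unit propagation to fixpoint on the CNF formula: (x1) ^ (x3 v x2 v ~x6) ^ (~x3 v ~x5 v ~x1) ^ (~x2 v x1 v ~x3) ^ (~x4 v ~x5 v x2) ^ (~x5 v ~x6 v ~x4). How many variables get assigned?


Unit propagation repeatedly assigns the literal in any unit clause, then simplifies.
Assignments in order: x1 = T.
No further unit clauses remain.
Total variables assigned = 1.

1


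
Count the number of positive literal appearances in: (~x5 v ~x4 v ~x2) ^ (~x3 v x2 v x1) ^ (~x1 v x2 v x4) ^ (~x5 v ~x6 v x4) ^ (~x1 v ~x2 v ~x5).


Scan each clause for unnegated literals.
Clause 1: 0 positive; Clause 2: 2 positive; Clause 3: 2 positive; Clause 4: 1 positive; Clause 5: 0 positive.
Total positive literal occurrences = 5.

5


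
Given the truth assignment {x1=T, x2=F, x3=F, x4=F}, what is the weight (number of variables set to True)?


The weight is the number of variables assigned True.
True variables: x1.
Weight = 1.

1


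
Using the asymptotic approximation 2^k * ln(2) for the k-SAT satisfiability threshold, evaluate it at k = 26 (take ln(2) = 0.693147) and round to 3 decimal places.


Using the asymptotic formula: threshold ~ 2^k * ln(2).
2^26 = 67108864.
67108864 * 0.693147 = 46516307.755.

46516307.755


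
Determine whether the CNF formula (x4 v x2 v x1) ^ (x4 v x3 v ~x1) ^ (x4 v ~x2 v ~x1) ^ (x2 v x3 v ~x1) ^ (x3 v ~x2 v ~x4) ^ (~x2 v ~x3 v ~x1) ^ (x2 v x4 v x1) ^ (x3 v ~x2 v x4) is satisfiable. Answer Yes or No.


Check all 16 possible truth assignments.
Number of satisfying assignments found: 6.
The formula is satisfiable.

Yes


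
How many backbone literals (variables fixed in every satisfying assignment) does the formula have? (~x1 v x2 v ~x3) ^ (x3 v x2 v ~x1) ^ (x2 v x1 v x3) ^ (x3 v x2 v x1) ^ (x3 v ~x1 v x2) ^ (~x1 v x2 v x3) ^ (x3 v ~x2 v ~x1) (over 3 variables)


Find all satisfying assignments: 4 model(s).
Check which variables have the same value in every model.
No variable is fixed across all models.
Backbone size = 0.

0


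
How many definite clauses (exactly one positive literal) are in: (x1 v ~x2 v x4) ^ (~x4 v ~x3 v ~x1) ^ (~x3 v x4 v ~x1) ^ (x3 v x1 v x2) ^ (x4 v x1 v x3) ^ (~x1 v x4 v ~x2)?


A definite clause has exactly one positive literal.
Clause 1: 2 positive -> not definite
Clause 2: 0 positive -> not definite
Clause 3: 1 positive -> definite
Clause 4: 3 positive -> not definite
Clause 5: 3 positive -> not definite
Clause 6: 1 positive -> definite
Definite clause count = 2.

2


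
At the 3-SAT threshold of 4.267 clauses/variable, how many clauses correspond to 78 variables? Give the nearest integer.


The 3-SAT phase transition occurs at approximately 4.267 clauses per variable.
m = 4.267 * 78 = 332.826.
Rounded to nearest integer: 333.

333


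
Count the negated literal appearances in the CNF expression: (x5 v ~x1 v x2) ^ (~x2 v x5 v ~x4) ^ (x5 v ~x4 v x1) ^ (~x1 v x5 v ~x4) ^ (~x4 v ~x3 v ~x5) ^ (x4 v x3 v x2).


Scan each clause for negated literals.
Clause 1: 1 negative; Clause 2: 2 negative; Clause 3: 1 negative; Clause 4: 2 negative; Clause 5: 3 negative; Clause 6: 0 negative.
Total negative literal occurrences = 9.

9


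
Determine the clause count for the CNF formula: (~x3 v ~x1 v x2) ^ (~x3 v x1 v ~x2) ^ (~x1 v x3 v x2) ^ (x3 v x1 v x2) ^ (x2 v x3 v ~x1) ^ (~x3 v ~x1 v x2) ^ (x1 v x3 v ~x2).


Each group enclosed in parentheses joined by ^ is one clause.
Counting the conjuncts: 7 clauses.

7


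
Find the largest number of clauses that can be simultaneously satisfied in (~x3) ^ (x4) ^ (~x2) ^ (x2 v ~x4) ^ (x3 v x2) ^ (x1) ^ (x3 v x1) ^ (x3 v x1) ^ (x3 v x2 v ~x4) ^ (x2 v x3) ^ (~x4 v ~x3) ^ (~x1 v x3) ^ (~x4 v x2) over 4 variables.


Enumerate all 16 truth assignments.
For each, count how many of the 13 clauses are satisfied.
The formula is not fully satisfiable, so the maximum is below 13.
Maximum simultaneously satisfiable clauses = 11.

11


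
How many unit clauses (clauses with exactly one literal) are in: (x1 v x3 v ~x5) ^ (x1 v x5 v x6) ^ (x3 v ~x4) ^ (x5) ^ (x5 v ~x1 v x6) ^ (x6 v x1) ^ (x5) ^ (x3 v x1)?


A unit clause contains exactly one literal.
Unit clauses found: (x5), (x5).
Count = 2.

2


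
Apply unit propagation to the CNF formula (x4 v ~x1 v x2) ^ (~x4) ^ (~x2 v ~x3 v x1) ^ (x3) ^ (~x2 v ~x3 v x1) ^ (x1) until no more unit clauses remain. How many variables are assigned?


Unit propagation repeatedly assigns the literal in any unit clause, then simplifies.
Assignments in order: x4 = F, x3 = T, x1 = T, x2 = T.
No further unit clauses remain.
Total variables assigned = 4.

4


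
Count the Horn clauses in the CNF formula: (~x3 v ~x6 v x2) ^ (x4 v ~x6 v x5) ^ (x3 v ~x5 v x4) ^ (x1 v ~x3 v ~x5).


A Horn clause has at most one positive literal.
Clause 1: 1 positive lit(s) -> Horn
Clause 2: 2 positive lit(s) -> not Horn
Clause 3: 2 positive lit(s) -> not Horn
Clause 4: 1 positive lit(s) -> Horn
Total Horn clauses = 2.

2


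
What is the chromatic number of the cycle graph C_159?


An odd cycle cannot be 2-colored: alternating two colors around the cycle returns to the start with a conflict.
Since 159 is odd, three colors are required (and three suffice).
Chromatic number = 3.

3


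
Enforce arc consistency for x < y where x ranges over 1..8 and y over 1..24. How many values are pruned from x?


For the constraint x < y, x needs a supporting value in y's domain.
x can be at most 23 (one less than y's maximum).
Valid x values from domain: 8 out of 8.
Pruned = 8 - 8 = 0.

0


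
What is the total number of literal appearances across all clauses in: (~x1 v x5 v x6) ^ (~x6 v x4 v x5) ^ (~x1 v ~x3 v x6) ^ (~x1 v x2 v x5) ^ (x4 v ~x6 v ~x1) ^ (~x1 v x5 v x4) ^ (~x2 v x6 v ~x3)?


Clause lengths: 3, 3, 3, 3, 3, 3, 3.
Sum = 3 + 3 + 3 + 3 + 3 + 3 + 3 = 21.

21


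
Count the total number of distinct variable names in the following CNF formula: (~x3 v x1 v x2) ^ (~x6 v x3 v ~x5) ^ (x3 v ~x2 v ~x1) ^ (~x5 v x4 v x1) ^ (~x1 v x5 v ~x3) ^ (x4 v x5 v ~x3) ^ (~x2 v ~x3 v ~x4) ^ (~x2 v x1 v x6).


Identify each distinct variable in the formula.
Variables found: x1, x2, x3, x4, x5, x6.
Total distinct variables = 6.

6


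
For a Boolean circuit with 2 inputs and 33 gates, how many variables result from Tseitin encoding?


The Tseitin transformation introduces one auxiliary variable per gate.
Total variables = inputs + gates = 2 + 33 = 35.

35


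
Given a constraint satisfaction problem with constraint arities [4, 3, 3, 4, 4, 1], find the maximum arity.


The arities are: 4, 3, 3, 4, 4, 1.
Scan for the maximum value.
Maximum arity = 4.

4


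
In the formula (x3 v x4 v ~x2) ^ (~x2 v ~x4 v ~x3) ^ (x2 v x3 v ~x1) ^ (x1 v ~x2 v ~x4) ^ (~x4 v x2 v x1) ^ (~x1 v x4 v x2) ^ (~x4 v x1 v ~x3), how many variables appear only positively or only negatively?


A pure literal appears in only one polarity across all clauses.
No pure literals found.
Count = 0.

0


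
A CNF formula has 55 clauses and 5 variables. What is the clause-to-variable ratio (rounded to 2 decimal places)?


Clause-to-variable ratio = clauses / variables.
55 / 5 = 11.0.

11.0


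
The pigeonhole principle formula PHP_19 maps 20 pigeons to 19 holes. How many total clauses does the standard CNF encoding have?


The PHP encoding has two parts:
1) At-least-one-hole clauses: 20 (one per pigeon, each with 19 literals).
2) At-most-one-pigeon-per-hole clauses: 19 holes * C(20,2) = 19 * 190 = 3610.
Total clauses = 20 + 3610 = 3630.

3630


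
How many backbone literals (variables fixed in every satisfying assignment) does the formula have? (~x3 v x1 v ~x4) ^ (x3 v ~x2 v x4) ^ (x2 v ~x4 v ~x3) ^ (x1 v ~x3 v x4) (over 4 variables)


Find all satisfying assignments: 9 model(s).
Check which variables have the same value in every model.
No variable is fixed across all models.
Backbone size = 0.

0


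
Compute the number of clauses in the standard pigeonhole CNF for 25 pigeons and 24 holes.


The PHP encoding has two parts:
1) At-least-one-hole clauses: 25 (one per pigeon, each with 24 literals).
2) At-most-one-pigeon-per-hole clauses: 24 holes * C(25,2) = 24 * 300 = 7200.
Total clauses = 25 + 7200 = 7225.

7225


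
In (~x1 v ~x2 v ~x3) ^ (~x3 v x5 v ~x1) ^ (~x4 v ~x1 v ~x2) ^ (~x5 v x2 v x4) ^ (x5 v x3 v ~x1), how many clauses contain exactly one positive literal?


A definite clause has exactly one positive literal.
Clause 1: 0 positive -> not definite
Clause 2: 1 positive -> definite
Clause 3: 0 positive -> not definite
Clause 4: 2 positive -> not definite
Clause 5: 2 positive -> not definite
Definite clause count = 1.

1


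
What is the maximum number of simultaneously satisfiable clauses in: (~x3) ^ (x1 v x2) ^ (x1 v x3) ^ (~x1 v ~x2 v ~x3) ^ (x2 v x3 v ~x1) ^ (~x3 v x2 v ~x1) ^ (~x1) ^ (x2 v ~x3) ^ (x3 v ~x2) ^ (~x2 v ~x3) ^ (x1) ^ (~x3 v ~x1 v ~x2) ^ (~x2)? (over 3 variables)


Enumerate all 8 truth assignments.
For each, count how many of the 13 clauses are satisfied.
The formula is not fully satisfiable, so the maximum is below 13.
Maximum simultaneously satisfiable clauses = 11.

11


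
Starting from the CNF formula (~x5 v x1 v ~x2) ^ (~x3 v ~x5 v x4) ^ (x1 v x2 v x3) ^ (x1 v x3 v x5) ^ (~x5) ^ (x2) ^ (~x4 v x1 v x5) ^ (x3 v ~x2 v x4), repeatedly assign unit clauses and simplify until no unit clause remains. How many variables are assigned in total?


Unit propagation repeatedly assigns the literal in any unit clause, then simplifies.
Assignments in order: x5 = F, x2 = T.
No further unit clauses remain.
Total variables assigned = 2.

2


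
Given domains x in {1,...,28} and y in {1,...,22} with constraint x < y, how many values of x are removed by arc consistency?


For the constraint x < y, x needs a supporting value in y's domain.
x can be at most 21 (one less than y's maximum).
Valid x values from domain: 21 out of 28.
Pruned = 28 - 21 = 7.

7


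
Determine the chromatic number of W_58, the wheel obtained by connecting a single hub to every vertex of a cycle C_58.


W_58 consists of the cycle C_58 together with a hub vertex adjacent to every cycle vertex.
The cycle C_58 needs 2 colors (even cycle -> 2).
The hub is adjacent to every cycle vertex, so it must receive a new color distinct from all of them.
Chromatic number = 2 + 1 = 3.

3


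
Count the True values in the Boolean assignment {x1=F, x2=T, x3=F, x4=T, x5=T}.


The weight is the number of variables assigned True.
True variables: x2, x4, x5.
Weight = 3.

3


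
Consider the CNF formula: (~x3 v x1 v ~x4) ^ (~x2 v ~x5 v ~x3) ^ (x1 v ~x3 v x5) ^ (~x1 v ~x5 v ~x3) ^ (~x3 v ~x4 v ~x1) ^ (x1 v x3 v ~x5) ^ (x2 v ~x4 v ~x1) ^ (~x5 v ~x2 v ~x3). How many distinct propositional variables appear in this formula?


Identify each distinct variable in the formula.
Variables found: x1, x2, x3, x4, x5.
Total distinct variables = 5.

5


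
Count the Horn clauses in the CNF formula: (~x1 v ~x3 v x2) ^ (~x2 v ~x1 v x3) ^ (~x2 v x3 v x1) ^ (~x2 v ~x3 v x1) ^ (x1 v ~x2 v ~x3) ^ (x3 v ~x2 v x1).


A Horn clause has at most one positive literal.
Clause 1: 1 positive lit(s) -> Horn
Clause 2: 1 positive lit(s) -> Horn
Clause 3: 2 positive lit(s) -> not Horn
Clause 4: 1 positive lit(s) -> Horn
Clause 5: 1 positive lit(s) -> Horn
Clause 6: 2 positive lit(s) -> not Horn
Total Horn clauses = 4.

4


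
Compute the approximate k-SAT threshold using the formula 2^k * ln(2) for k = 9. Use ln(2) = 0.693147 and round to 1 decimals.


Using the asymptotic formula: threshold ~ 2^k * ln(2).
2^9 = 512.
512 * 0.693147 = 354.9.

354.9


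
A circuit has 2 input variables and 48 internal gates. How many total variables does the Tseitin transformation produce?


The Tseitin transformation introduces one auxiliary variable per gate.
Total variables = inputs + gates = 2 + 48 = 50.

50


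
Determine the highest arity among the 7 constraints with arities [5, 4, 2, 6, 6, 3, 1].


The arities are: 5, 4, 2, 6, 6, 3, 1.
Scan for the maximum value.
Maximum arity = 6.

6


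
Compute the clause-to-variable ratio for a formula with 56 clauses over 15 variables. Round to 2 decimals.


Clause-to-variable ratio = clauses / variables.
56 / 15 = 3.73.

3.73


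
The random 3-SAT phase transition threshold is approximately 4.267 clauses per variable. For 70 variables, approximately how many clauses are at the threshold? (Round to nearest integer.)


The 3-SAT phase transition occurs at approximately 4.267 clauses per variable.
m = 4.267 * 70 = 298.69.
Rounded to nearest integer: 299.

299


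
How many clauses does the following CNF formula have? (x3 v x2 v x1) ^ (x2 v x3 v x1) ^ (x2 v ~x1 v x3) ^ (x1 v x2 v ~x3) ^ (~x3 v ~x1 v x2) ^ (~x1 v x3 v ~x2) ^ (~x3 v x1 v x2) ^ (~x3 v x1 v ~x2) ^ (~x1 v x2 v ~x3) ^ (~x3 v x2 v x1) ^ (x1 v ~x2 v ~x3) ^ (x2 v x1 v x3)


Each group enclosed in parentheses joined by ^ is one clause.
Counting the conjuncts: 12 clauses.

12


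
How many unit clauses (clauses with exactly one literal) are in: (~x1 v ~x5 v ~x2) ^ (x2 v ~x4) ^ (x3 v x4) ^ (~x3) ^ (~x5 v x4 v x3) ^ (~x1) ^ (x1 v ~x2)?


A unit clause contains exactly one literal.
Unit clauses found: (~x3), (~x1).
Count = 2.

2


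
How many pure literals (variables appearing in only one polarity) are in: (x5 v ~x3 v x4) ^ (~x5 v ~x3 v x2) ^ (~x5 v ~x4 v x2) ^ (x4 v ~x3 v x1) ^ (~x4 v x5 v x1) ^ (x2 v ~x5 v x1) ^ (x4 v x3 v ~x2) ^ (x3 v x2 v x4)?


A pure literal appears in only one polarity across all clauses.
Pure literals: x1 (positive only).
Count = 1.

1


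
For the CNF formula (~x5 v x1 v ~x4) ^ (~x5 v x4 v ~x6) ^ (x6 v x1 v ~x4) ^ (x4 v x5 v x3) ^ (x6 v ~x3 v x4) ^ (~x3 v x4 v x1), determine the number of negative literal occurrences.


Scan each clause for negated literals.
Clause 1: 2 negative; Clause 2: 2 negative; Clause 3: 1 negative; Clause 4: 0 negative; Clause 5: 1 negative; Clause 6: 1 negative.
Total negative literal occurrences = 7.

7


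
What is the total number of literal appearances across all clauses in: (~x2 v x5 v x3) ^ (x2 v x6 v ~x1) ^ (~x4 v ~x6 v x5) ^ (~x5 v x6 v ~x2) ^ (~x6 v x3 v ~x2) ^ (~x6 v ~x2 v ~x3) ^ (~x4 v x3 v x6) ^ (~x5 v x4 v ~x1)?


Clause lengths: 3, 3, 3, 3, 3, 3, 3, 3.
Sum = 3 + 3 + 3 + 3 + 3 + 3 + 3 + 3 = 24.

24


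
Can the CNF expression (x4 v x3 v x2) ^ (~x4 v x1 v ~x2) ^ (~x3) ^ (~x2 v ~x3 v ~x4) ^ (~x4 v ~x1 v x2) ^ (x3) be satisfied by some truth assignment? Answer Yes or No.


Check all 16 possible truth assignments.
Number of satisfying assignments found: 0.
The formula is unsatisfiable.

No


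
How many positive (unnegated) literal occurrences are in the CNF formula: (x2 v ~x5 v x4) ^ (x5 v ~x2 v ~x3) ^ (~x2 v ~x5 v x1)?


Scan each clause for unnegated literals.
Clause 1: 2 positive; Clause 2: 1 positive; Clause 3: 1 positive.
Total positive literal occurrences = 4.

4


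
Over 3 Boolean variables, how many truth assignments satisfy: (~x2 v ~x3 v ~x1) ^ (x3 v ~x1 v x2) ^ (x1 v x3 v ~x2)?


Enumerate all 8 truth assignments over 3 variables.
Test each against every clause.
Satisfying assignments found: 5.

5


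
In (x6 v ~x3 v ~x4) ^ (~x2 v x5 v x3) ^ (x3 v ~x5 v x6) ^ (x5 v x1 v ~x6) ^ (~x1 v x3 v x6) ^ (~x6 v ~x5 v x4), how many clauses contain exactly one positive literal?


A definite clause has exactly one positive literal.
Clause 1: 1 positive -> definite
Clause 2: 2 positive -> not definite
Clause 3: 2 positive -> not definite
Clause 4: 2 positive -> not definite
Clause 5: 2 positive -> not definite
Clause 6: 1 positive -> definite
Definite clause count = 2.

2


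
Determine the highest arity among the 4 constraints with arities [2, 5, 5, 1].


The arities are: 2, 5, 5, 1.
Scan for the maximum value.
Maximum arity = 5.

5


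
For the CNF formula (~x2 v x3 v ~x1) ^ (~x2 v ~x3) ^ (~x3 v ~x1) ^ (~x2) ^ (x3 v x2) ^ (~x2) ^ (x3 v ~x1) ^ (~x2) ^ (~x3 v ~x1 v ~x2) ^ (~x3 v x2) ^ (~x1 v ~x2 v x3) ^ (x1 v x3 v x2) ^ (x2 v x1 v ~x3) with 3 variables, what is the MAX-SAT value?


Enumerate all 8 truth assignments.
For each, count how many of the 13 clauses are satisfied.
The formula is not fully satisfiable, so the maximum is below 13.
Maximum simultaneously satisfiable clauses = 11.

11


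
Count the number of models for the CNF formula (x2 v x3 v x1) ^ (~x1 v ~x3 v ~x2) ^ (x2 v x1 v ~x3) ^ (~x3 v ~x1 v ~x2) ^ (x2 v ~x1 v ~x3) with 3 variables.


Enumerate all 8 truth assignments over 3 variables.
Test each against every clause.
Satisfying assignments found: 4.

4


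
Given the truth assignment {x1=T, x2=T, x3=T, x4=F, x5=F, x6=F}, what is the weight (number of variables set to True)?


The weight is the number of variables assigned True.
True variables: x1, x2, x3.
Weight = 3.

3


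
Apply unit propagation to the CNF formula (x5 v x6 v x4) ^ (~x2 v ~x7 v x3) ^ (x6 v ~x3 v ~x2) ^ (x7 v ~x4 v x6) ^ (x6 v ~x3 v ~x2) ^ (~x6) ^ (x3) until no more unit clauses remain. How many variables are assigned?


Unit propagation repeatedly assigns the literal in any unit clause, then simplifies.
Assignments in order: x6 = F, x3 = T, x2 = F.
No further unit clauses remain.
Total variables assigned = 3.

3


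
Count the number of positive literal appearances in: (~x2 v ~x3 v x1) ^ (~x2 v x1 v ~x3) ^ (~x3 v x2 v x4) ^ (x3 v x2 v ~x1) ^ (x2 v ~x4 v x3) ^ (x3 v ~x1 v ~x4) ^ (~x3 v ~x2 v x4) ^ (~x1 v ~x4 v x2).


Scan each clause for unnegated literals.
Clause 1: 1 positive; Clause 2: 1 positive; Clause 3: 2 positive; Clause 4: 2 positive; Clause 5: 2 positive; Clause 6: 1 positive; Clause 7: 1 positive; Clause 8: 1 positive.
Total positive literal occurrences = 11.

11


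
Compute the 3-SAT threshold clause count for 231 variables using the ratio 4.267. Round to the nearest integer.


The 3-SAT phase transition occurs at approximately 4.267 clauses per variable.
m = 4.267 * 231 = 985.677.
Rounded to nearest integer: 986.

986


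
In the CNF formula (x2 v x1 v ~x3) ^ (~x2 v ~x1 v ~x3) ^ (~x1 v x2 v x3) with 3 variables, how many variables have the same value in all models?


Find all satisfying assignments: 5 model(s).
Check which variables have the same value in every model.
No variable is fixed across all models.
Backbone size = 0.

0


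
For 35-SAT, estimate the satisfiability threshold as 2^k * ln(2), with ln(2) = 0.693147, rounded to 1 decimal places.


Using the asymptotic formula: threshold ~ 2^k * ln(2).
2^35 = 34359738368.
34359738368 * 0.693147 = 23816349570.6.

23816349570.6


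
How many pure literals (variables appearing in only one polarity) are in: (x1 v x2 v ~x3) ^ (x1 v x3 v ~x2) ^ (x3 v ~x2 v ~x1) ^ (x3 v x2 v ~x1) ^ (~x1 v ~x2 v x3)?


A pure literal appears in only one polarity across all clauses.
No pure literals found.
Count = 0.

0


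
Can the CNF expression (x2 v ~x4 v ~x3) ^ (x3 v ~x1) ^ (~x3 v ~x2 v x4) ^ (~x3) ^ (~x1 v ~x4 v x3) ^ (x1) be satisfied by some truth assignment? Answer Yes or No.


Check all 16 possible truth assignments.
Number of satisfying assignments found: 0.
The formula is unsatisfiable.

No


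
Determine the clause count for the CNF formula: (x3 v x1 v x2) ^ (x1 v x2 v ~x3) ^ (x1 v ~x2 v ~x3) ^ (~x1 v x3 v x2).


Each group enclosed in parentheses joined by ^ is one clause.
Counting the conjuncts: 4 clauses.

4


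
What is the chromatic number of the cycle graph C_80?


A cycle on an even number of vertices is bipartite: alternate two colors around the cycle.
Since 80 is even, two colors suffice, and at least two are needed because the graph has edges.
Chromatic number = 2.

2


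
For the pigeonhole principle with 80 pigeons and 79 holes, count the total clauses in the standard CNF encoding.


The PHP encoding has two parts:
1) At-least-one-hole clauses: 80 (one per pigeon, each with 79 literals).
2) At-most-one-pigeon-per-hole clauses: 79 holes * C(80,2) = 79 * 3160 = 249640.
Total clauses = 80 + 249640 = 249720.

249720


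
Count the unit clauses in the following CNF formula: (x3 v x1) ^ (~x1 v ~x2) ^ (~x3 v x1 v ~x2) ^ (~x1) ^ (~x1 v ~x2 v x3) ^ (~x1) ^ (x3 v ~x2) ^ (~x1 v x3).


A unit clause contains exactly one literal.
Unit clauses found: (~x1), (~x1).
Count = 2.

2


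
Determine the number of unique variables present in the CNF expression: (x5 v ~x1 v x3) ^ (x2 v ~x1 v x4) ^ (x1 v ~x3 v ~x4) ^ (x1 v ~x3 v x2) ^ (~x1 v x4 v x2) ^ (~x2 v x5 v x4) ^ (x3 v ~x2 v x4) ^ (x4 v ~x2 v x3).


Identify each distinct variable in the formula.
Variables found: x1, x2, x3, x4, x5.
Total distinct variables = 5.

5


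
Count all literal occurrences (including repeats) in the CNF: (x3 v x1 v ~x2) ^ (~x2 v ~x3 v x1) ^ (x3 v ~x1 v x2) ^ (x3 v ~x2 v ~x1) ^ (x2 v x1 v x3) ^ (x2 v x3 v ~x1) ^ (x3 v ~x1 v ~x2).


Clause lengths: 3, 3, 3, 3, 3, 3, 3.
Sum = 3 + 3 + 3 + 3 + 3 + 3 + 3 = 21.

21


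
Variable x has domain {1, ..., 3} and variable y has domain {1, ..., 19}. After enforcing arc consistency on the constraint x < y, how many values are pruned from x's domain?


For the constraint x < y, x needs a supporting value in y's domain.
x can be at most 18 (one less than y's maximum).
Valid x values from domain: 3 out of 3.
Pruned = 3 - 3 = 0.

0


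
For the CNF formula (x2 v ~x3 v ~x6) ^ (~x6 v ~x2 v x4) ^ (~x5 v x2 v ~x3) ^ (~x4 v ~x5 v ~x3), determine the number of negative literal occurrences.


Scan each clause for negated literals.
Clause 1: 2 negative; Clause 2: 2 negative; Clause 3: 2 negative; Clause 4: 3 negative.
Total negative literal occurrences = 9.

9


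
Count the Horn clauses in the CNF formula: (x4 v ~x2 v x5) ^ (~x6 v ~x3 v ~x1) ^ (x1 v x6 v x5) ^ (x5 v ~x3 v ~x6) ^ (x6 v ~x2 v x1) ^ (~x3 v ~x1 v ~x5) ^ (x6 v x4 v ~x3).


A Horn clause has at most one positive literal.
Clause 1: 2 positive lit(s) -> not Horn
Clause 2: 0 positive lit(s) -> Horn
Clause 3: 3 positive lit(s) -> not Horn
Clause 4: 1 positive lit(s) -> Horn
Clause 5: 2 positive lit(s) -> not Horn
Clause 6: 0 positive lit(s) -> Horn
Clause 7: 2 positive lit(s) -> not Horn
Total Horn clauses = 3.

3


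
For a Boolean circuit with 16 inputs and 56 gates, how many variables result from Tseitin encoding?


The Tseitin transformation introduces one auxiliary variable per gate.
Total variables = inputs + gates = 16 + 56 = 72.

72


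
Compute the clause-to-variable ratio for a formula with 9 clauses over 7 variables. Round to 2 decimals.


Clause-to-variable ratio = clauses / variables.
9 / 7 = 1.29.

1.29


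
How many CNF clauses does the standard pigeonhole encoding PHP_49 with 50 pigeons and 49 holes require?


The PHP encoding has two parts:
1) At-least-one-hole clauses: 50 (one per pigeon, each with 49 literals).
2) At-most-one-pigeon-per-hole clauses: 49 holes * C(50,2) = 49 * 1225 = 60025.
Total clauses = 50 + 60025 = 60075.

60075


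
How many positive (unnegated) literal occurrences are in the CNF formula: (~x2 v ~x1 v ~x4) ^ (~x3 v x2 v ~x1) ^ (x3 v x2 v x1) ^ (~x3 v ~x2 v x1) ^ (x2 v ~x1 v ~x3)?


Scan each clause for unnegated literals.
Clause 1: 0 positive; Clause 2: 1 positive; Clause 3: 3 positive; Clause 4: 1 positive; Clause 5: 1 positive.
Total positive literal occurrences = 6.

6


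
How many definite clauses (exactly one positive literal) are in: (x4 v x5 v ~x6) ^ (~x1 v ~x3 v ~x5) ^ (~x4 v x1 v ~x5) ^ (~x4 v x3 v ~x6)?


A definite clause has exactly one positive literal.
Clause 1: 2 positive -> not definite
Clause 2: 0 positive -> not definite
Clause 3: 1 positive -> definite
Clause 4: 1 positive -> definite
Definite clause count = 2.

2


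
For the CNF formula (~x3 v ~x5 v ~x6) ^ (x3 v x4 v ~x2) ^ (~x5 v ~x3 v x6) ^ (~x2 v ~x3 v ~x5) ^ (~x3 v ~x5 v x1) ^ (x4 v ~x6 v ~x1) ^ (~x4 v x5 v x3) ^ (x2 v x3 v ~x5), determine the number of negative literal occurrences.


Scan each clause for negated literals.
Clause 1: 3 negative; Clause 2: 1 negative; Clause 3: 2 negative; Clause 4: 3 negative; Clause 5: 2 negative; Clause 6: 2 negative; Clause 7: 1 negative; Clause 8: 1 negative.
Total negative literal occurrences = 15.

15


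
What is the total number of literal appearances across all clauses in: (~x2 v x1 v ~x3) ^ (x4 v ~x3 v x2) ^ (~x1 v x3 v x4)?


Clause lengths: 3, 3, 3.
Sum = 3 + 3 + 3 = 9.

9


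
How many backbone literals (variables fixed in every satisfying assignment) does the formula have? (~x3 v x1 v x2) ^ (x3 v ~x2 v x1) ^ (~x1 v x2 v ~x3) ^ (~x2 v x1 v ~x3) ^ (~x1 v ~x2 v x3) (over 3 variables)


Find all satisfying assignments: 3 model(s).
Check which variables have the same value in every model.
No variable is fixed across all models.
Backbone size = 0.

0


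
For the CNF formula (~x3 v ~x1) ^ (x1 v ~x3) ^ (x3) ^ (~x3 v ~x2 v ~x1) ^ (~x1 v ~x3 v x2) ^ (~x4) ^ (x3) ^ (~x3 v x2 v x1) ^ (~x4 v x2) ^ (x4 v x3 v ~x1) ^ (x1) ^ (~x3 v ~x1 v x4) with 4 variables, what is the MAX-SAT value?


Enumerate all 16 truth assignments.
For each, count how many of the 12 clauses are satisfied.
The formula is not fully satisfiable, so the maximum is below 12.
Maximum simultaneously satisfiable clauses = 10.

10


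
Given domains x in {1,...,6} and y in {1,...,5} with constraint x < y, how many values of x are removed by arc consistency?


For the constraint x < y, x needs a supporting value in y's domain.
x can be at most 4 (one less than y's maximum).
Valid x values from domain: 4 out of 6.
Pruned = 6 - 4 = 2.

2


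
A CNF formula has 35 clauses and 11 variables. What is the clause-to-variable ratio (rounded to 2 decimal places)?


Clause-to-variable ratio = clauses / variables.
35 / 11 = 3.18.

3.18


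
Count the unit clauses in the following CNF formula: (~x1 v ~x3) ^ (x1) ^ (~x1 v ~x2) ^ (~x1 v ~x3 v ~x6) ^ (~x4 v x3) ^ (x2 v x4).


A unit clause contains exactly one literal.
Unit clauses found: (x1).
Count = 1.

1


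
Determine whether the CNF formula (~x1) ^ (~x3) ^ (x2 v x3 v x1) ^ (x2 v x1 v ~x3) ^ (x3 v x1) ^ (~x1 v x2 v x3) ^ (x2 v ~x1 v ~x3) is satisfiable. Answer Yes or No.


Check all 8 possible truth assignments.
Number of satisfying assignments found: 0.
The formula is unsatisfiable.

No


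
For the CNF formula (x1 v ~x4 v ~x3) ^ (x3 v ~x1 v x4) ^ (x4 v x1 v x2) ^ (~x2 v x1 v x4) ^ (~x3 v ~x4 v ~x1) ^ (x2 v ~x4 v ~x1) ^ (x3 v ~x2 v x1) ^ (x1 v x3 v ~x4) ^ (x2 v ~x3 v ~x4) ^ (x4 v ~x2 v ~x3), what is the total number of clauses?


Each group enclosed in parentheses joined by ^ is one clause.
Counting the conjuncts: 10 clauses.

10


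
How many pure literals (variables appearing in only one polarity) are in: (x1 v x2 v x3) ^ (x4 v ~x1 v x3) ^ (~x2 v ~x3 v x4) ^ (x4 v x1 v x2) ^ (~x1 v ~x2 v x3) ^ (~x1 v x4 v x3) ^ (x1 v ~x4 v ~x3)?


A pure literal appears in only one polarity across all clauses.
No pure literals found.
Count = 0.

0


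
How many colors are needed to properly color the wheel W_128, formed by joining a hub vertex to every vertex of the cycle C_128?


W_128 consists of the cycle C_128 together with a hub vertex adjacent to every cycle vertex.
The cycle C_128 needs 2 colors (even cycle -> 2).
The hub is adjacent to every cycle vertex, so it must receive a new color distinct from all of them.
Chromatic number = 2 + 1 = 3.

3


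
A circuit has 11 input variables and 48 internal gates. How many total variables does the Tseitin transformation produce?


The Tseitin transformation introduces one auxiliary variable per gate.
Total variables = inputs + gates = 11 + 48 = 59.

59


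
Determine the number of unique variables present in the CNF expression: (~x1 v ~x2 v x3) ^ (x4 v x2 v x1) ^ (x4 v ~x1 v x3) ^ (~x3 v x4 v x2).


Identify each distinct variable in the formula.
Variables found: x1, x2, x3, x4.
Total distinct variables = 4.

4


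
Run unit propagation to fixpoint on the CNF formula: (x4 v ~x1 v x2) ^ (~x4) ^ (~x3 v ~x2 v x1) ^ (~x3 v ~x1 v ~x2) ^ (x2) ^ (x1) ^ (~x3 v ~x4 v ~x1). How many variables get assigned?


Unit propagation repeatedly assigns the literal in any unit clause, then simplifies.
Assignments in order: x4 = F, x2 = T, x1 = T, x3 = F.
No further unit clauses remain.
Total variables assigned = 4.

4


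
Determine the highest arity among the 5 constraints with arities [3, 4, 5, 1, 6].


The arities are: 3, 4, 5, 1, 6.
Scan for the maximum value.
Maximum arity = 6.

6


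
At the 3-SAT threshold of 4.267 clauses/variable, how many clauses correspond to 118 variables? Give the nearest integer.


The 3-SAT phase transition occurs at approximately 4.267 clauses per variable.
m = 4.267 * 118 = 503.506.
Rounded to nearest integer: 504.

504


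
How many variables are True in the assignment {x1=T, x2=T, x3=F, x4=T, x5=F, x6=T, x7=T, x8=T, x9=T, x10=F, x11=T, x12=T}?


The weight is the number of variables assigned True.
True variables: x1, x2, x4, x6, x7, x8, x9, x11, x12.
Weight = 9.

9


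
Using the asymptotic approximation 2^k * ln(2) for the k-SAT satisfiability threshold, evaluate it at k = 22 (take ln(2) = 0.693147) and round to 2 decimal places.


Using the asymptotic formula: threshold ~ 2^k * ln(2).
2^22 = 4194304.
4194304 * 0.693147 = 2907269.23.

2907269.23


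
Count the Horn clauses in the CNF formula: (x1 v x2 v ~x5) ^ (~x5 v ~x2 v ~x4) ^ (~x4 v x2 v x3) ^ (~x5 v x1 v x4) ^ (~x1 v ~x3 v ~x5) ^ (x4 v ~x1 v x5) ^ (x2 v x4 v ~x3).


A Horn clause has at most one positive literal.
Clause 1: 2 positive lit(s) -> not Horn
Clause 2: 0 positive lit(s) -> Horn
Clause 3: 2 positive lit(s) -> not Horn
Clause 4: 2 positive lit(s) -> not Horn
Clause 5: 0 positive lit(s) -> Horn
Clause 6: 2 positive lit(s) -> not Horn
Clause 7: 2 positive lit(s) -> not Horn
Total Horn clauses = 2.

2


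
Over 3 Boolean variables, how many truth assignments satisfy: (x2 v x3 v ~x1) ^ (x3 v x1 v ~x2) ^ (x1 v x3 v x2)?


Enumerate all 8 truth assignments over 3 variables.
Test each against every clause.
Satisfying assignments found: 5.

5


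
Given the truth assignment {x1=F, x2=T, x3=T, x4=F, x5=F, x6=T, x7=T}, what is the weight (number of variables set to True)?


The weight is the number of variables assigned True.
True variables: x2, x3, x6, x7.
Weight = 4.

4


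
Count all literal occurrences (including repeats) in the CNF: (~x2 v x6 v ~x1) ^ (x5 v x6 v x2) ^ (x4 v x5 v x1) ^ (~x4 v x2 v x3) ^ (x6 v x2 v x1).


Clause lengths: 3, 3, 3, 3, 3.
Sum = 3 + 3 + 3 + 3 + 3 = 15.

15


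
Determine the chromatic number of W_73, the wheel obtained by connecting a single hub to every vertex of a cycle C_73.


W_73 consists of the cycle C_73 together with a hub vertex adjacent to every cycle vertex.
The cycle C_73 needs 3 colors (odd cycle -> 3).
The hub is adjacent to every cycle vertex, so it must receive a new color distinct from all of them.
Chromatic number = 3 + 1 = 4.

4


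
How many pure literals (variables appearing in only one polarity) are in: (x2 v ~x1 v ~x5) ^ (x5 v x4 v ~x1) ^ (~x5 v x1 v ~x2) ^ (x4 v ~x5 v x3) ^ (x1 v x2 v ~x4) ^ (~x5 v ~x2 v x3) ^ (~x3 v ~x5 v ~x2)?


A pure literal appears in only one polarity across all clauses.
No pure literals found.
Count = 0.

0


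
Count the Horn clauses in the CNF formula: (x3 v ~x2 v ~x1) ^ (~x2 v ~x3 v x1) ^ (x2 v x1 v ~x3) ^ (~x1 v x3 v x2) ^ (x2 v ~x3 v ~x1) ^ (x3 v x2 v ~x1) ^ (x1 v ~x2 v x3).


A Horn clause has at most one positive literal.
Clause 1: 1 positive lit(s) -> Horn
Clause 2: 1 positive lit(s) -> Horn
Clause 3: 2 positive lit(s) -> not Horn
Clause 4: 2 positive lit(s) -> not Horn
Clause 5: 1 positive lit(s) -> Horn
Clause 6: 2 positive lit(s) -> not Horn
Clause 7: 2 positive lit(s) -> not Horn
Total Horn clauses = 3.

3


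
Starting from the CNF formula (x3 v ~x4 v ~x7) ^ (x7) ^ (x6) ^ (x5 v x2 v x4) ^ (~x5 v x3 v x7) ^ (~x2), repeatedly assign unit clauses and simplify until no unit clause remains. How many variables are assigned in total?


Unit propagation repeatedly assigns the literal in any unit clause, then simplifies.
Assignments in order: x7 = T, x6 = T, x2 = F.
No further unit clauses remain.
Total variables assigned = 3.

3


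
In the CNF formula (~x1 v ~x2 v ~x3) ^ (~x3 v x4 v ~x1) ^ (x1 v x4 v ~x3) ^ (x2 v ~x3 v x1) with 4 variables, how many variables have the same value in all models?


Find all satisfying assignments: 10 model(s).
Check which variables have the same value in every model.
No variable is fixed across all models.
Backbone size = 0.

0


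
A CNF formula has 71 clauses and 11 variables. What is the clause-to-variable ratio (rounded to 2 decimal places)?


Clause-to-variable ratio = clauses / variables.
71 / 11 = 6.45.

6.45


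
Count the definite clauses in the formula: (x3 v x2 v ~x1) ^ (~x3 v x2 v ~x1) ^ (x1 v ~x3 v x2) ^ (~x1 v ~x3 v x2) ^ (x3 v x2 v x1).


A definite clause has exactly one positive literal.
Clause 1: 2 positive -> not definite
Clause 2: 1 positive -> definite
Clause 3: 2 positive -> not definite
Clause 4: 1 positive -> definite
Clause 5: 3 positive -> not definite
Definite clause count = 2.

2


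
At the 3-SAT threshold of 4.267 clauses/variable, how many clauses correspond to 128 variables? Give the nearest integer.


The 3-SAT phase transition occurs at approximately 4.267 clauses per variable.
m = 4.267 * 128 = 546.176.
Rounded to nearest integer: 546.

546


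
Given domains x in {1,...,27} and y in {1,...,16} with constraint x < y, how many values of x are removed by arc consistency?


For the constraint x < y, x needs a supporting value in y's domain.
x can be at most 15 (one less than y's maximum).
Valid x values from domain: 15 out of 27.
Pruned = 27 - 15 = 12.

12


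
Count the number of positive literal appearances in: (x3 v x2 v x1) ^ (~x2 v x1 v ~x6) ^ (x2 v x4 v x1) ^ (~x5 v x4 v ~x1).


Scan each clause for unnegated literals.
Clause 1: 3 positive; Clause 2: 1 positive; Clause 3: 3 positive; Clause 4: 1 positive.
Total positive literal occurrences = 8.

8


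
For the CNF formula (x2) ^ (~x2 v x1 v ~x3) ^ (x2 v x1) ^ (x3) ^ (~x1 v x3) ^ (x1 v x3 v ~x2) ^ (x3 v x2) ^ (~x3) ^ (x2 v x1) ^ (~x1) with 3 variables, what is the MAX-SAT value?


Enumerate all 8 truth assignments.
For each, count how many of the 10 clauses are satisfied.
The formula is not fully satisfiable, so the maximum is below 10.
Maximum simultaneously satisfiable clauses = 8.

8


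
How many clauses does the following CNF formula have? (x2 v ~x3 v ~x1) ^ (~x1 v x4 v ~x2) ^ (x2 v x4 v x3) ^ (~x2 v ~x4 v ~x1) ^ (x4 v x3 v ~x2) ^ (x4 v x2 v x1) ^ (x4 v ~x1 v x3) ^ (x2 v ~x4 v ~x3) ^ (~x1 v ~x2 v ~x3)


Each group enclosed in parentheses joined by ^ is one clause.
Counting the conjuncts: 9 clauses.

9


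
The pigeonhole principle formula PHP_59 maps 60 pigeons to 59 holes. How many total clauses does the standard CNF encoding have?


The PHP encoding has two parts:
1) At-least-one-hole clauses: 60 (one per pigeon, each with 59 literals).
2) At-most-one-pigeon-per-hole clauses: 59 holes * C(60,2) = 59 * 1770 = 104430.
Total clauses = 60 + 104430 = 104490.

104490


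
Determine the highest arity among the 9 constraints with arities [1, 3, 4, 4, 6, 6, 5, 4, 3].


The arities are: 1, 3, 4, 4, 6, 6, 5, 4, 3.
Scan for the maximum value.
Maximum arity = 6.

6


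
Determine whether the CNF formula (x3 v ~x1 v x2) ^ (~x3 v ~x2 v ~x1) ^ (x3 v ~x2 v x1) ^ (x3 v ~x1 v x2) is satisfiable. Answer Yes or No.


Check all 8 possible truth assignments.
Number of satisfying assignments found: 5.
The formula is satisfiable.

Yes


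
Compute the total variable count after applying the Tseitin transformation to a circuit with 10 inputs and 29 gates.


The Tseitin transformation introduces one auxiliary variable per gate.
Total variables = inputs + gates = 10 + 29 = 39.

39


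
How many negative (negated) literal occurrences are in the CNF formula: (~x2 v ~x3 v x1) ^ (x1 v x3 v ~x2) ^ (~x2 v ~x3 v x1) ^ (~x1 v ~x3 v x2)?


Scan each clause for negated literals.
Clause 1: 2 negative; Clause 2: 1 negative; Clause 3: 2 negative; Clause 4: 2 negative.
Total negative literal occurrences = 7.

7


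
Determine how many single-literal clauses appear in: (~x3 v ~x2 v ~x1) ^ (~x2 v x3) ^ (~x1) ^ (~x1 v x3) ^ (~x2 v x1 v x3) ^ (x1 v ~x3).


A unit clause contains exactly one literal.
Unit clauses found: (~x1).
Count = 1.

1


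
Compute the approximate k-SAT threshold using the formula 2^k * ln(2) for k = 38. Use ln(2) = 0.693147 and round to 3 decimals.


Using the asymptotic formula: threshold ~ 2^k * ln(2).
2^38 = 274877906944.
274877906944 * 0.693147 = 190530796564.513.

190530796564.513


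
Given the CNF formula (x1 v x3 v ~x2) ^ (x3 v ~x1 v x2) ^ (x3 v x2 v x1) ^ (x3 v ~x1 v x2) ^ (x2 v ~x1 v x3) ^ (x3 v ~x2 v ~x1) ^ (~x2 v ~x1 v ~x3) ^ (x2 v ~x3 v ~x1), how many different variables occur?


Identify each distinct variable in the formula.
Variables found: x1, x2, x3.
Total distinct variables = 3.

3
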